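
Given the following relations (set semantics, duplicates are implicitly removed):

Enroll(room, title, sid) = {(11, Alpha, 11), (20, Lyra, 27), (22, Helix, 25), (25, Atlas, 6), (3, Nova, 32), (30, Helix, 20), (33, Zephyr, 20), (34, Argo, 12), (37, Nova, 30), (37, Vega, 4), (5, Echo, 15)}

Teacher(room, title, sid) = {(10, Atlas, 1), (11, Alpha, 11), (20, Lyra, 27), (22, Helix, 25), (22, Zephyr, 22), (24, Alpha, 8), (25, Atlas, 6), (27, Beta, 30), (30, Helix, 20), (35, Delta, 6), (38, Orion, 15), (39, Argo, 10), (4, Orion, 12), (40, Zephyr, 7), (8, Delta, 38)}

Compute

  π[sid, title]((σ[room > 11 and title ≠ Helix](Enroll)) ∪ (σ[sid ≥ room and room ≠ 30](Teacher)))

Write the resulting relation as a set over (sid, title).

Selection room > 11 and title ≠ Helix: {(20, Lyra, 27), (25, Atlas, 6), (33, Zephyr, 20), (34, Argo, 12), (37, Nova, 30), (37, Vega, 4)}
Selection sid ≥ room and room ≠ 30: {(11, Alpha, 11), (20, Lyra, 27), (22, Helix, 25), (22, Zephyr, 22), (27, Beta, 30), (4, Orion, 12), (8, Delta, 38)}
Union: {(20, Lyra, 27), (25, Atlas, 6), (33, Zephyr, 20), (34, Argo, 12), (37, Nova, 30), (37, Vega, 4)} with {(11, Alpha, 11), (20, Lyra, 27), (22, Helix, 25), (22, Zephyr, 22), (27, Beta, 30), (4, Orion, 12), (8, Delta, 38)} → {(11, Alpha, 11), (20, Lyra, 27), (22, Helix, 25), (22, Zephyr, 22), (25, Atlas, 6), (27, Beta, 30), (33, Zephyr, 20), (34, Argo, 12), (37, Nova, 30), (37, Vega, 4), (4, Orion, 12), (8, Delta, 38)}
Projecting to sid, title: {(11, Alpha), (12, Argo), (12, Orion), (20, Zephyr), (22, Zephyr), (25, Helix), (27, Lyra), (30, Beta), (30, Nova), (38, Delta), (4, Vega), (6, Atlas)}

{(11, Alpha), (12, Argo), (12, Orion), (20, Zephyr), (22, Zephyr), (25, Helix), (27, Lyra), (30, Beta), (30, Nova), (38, Delta), (4, Vega), (6, Atlas)}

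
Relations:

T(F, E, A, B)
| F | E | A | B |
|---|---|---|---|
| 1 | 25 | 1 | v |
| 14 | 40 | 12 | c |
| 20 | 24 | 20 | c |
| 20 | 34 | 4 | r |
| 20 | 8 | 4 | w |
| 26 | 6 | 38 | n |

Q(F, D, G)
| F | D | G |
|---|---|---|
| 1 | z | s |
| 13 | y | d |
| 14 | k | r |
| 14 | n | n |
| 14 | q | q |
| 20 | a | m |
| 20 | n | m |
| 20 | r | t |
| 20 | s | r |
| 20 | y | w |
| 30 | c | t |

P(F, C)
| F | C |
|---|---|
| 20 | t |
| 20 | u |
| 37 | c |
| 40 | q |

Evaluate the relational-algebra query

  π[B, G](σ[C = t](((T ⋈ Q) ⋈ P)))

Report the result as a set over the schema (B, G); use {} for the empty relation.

{(c, m), (c, r), (c, t), (c, w), (r, m), (r, r), (r, t), (r, w), (w, m), (w, r), (w, t), (w, w)}

T ⋈ Q (natural join on F): {(1, 25, 1, v, z, s), (14, 40, 12, c, k, r), (14, 40, 12, c, n, n), (14, 40, 12, c, q, q), (20, 24, 20, c, a, m), (20, 24, 20, c, n, m), (20, 24, 20, c, r, t), (20, 24, 20, c, s, r), (20, 24, 20, c, y, w), (20, 34, 4, r, a, m), (20, 34, 4, r, n, m), (20, 34, 4, r, r, t), (20, 34, 4, r, s, r), (20, 34, 4, r, y, w), (20, 8, 4, w, a, m), (20, 8, 4, w, n, m), (20, 8, 4, w, r, t), (20, 8, 4, w, s, r), (20, 8, 4, w, y, w)}
(T ⋈ Q) ⋈ P (natural join on F): {(20, 24, 20, c, a, m, t), (20, 24, 20, c, a, m, u), (20, 24, 20, c, n, m, t), (20, 24, 20, c, n, m, u), (20, 24, 20, c, r, t, t), (20, 24, 20, c, r, t, u), (20, 24, 20, c, s, r, t), (20, 24, 20, c, s, r, u), (20, 24, 20, c, y, w, t), (20, 24, 20, c, y, w, u), (20, 34, 4, r, a, m, t), (20, 34, 4, r, a, m, u), (20, 34, 4, r, n, m, t), (20, 34, 4, r, n, m, u), (20, 34, 4, r, r, t, t), (20, 34, 4, r, r, t, u), (20, 34, 4, r, s, r, t), (20, 34, 4, r, s, r, u), (20, 34, 4, r, y, w, t), (20, 34, 4, r, y, w, u), (20, 8, 4, w, a, m, t), (20, 8, 4, w, a, m, u), (20, 8, 4, w, n, m, t), (20, 8, 4, w, n, m, u), (20, 8, 4, w, r, t, t), (20, 8, 4, w, r, t, u), (20, 8, 4, w, s, r, t), (20, 8, 4, w, s, r, u), (20, 8, 4, w, y, w, t), (20, 8, 4, w, y, w, u)}
Selection C = t: {(20, 24, 20, c, a, m, t), (20, 24, 20, c, n, m, t), (20, 24, 20, c, r, t, t), (20, 24, 20, c, s, r, t), (20, 24, 20, c, y, w, t), (20, 34, 4, r, a, m, t), (20, 34, 4, r, n, m, t), (20, 34, 4, r, r, t, t), (20, 34, 4, r, s, r, t), (20, 34, 4, r, y, w, t), (20, 8, 4, w, a, m, t), (20, 8, 4, w, n, m, t), (20, 8, 4, w, r, t, t), (20, 8, 4, w, s, r, t), (20, 8, 4, w, y, w, t)}
Keep only column(s) B, G (3 duplicate(s) eliminated): {(c, m), (c, r), (c, t), (c, w), (r, m), (r, r), (r, t), (r, w), (w, m), (w, r), (w, t), (w, w)}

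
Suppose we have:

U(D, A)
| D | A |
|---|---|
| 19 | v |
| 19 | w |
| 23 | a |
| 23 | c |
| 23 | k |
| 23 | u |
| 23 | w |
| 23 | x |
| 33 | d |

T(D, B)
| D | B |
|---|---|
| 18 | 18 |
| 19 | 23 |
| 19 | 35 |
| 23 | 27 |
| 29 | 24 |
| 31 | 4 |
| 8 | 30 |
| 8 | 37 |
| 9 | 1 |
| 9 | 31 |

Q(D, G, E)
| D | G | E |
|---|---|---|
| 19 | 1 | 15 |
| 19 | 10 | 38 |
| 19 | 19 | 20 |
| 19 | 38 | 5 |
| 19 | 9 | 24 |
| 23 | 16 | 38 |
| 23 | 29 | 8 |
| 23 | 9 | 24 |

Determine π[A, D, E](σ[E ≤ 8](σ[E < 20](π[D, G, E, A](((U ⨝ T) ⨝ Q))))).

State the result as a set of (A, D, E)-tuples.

U ⋈ T (natural join on D): {(19, v, 23), (19, v, 35), (19, w, 23), (19, w, 35), (23, a, 27), (23, c, 27), (23, k, 27), (23, u, 27), (23, w, 27), (23, x, 27)}
(U ⨝ T) ⋈ Q (natural join on D): {(19, v, 23, 1, 15), (19, v, 23, 10, 38), (19, v, 23, 19, 20), (19, v, 23, 38, 5), (19, v, 23, 9, 24), (19, v, 35, 1, 15), (19, v, 35, 10, 38), (19, v, 35, 19, 20), (19, v, 35, 38, 5), (19, v, 35, 9, 24), (19, w, 23, 1, 15), (19, w, 23, 10, 38), (19, w, 23, 19, 20), (19, w, 23, 38, 5), (19, w, 23, 9, 24), (19, w, 35, 1, 15), (19, w, 35, 10, 38), (19, w, 35, 19, 20), (19, w, 35, 38, 5), (19, w, 35, 9, 24), (23, a, 27, 16, 38), (23, a, 27, 29, 8), (23, a, 27, 9, 24), (23, c, 27, 16, 38), (23, c, 27, 29, 8), (23, c, 27, 9, 24), (23, k, 27, 16, 38), (23, k, 27, 29, 8), (23, k, 27, 9, 24), (23, u, 27, 16, 38), (23, u, 27, 29, 8), (23, u, 27, 9, 24), (23, w, 27, 16, 38), (23, w, 27, 29, 8), (23, w, 27, 9, 24), (23, x, 27, 16, 38), (23, x, 27, 29, 8), (23, x, 27, 9, 24)}
π_{D, G, E, A} gives {(19, 1, 15, v), (19, 1, 15, w), (19, 10, 38, v), (19, 10, 38, w), (19, 19, 20, v), (19, 19, 20, w), (19, 38, 5, v), (19, 38, 5, w), (19, 9, 24, v), (19, 9, 24, w), (23, 16, 38, a), (23, 16, 38, c), (23, 16, 38, k), (23, 16, 38, u), (23, 16, 38, w), (23, 16, 38, x), (23, 29, 8, a), (23, 29, 8, c), (23, 29, 8, k), (23, 29, 8, u), (23, 29, 8, w), (23, 29, 8, x), (23, 9, 24, a), (23, 9, 24, c), (23, 9, 24, k), (23, 9, 24, u), (23, 9, 24, w), (23, 9, 24, x)} (10 duplicate(s) eliminated).
Selection E < 20: {(19, 1, 15, v), (19, 1, 15, w), (19, 38, 5, v), (19, 38, 5, w), (23, 29, 8, a), (23, 29, 8, c), (23, 29, 8, k), (23, 29, 8, u), (23, 29, 8, w), (23, 29, 8, x)}
Selection E ≤ 8: {(19, 38, 5, v), (19, 38, 5, w), (23, 29, 8, a), (23, 29, 8, c), (23, 29, 8, k), (23, 29, 8, u), (23, 29, 8, w), (23, 29, 8, x)}
π_{A, D, E} gives {(a, 23, 8), (c, 23, 8), (k, 23, 8), (u, 23, 8), (v, 19, 5), (w, 19, 5), (w, 23, 8), (x, 23, 8)}.

{(a, 23, 8), (c, 23, 8), (k, 23, 8), (u, 23, 8), (v, 19, 5), (w, 19, 5), (w, 23, 8), (x, 23, 8)}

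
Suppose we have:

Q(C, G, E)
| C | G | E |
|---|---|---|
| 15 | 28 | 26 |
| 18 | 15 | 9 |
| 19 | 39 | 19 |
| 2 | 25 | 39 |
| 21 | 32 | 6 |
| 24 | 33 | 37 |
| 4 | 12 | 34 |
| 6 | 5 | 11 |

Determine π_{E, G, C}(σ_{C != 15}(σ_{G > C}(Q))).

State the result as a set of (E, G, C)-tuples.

{(19, 39, 19), (34, 12, 4), (37, 33, 24), (39, 25, 2), (6, 32, 21)}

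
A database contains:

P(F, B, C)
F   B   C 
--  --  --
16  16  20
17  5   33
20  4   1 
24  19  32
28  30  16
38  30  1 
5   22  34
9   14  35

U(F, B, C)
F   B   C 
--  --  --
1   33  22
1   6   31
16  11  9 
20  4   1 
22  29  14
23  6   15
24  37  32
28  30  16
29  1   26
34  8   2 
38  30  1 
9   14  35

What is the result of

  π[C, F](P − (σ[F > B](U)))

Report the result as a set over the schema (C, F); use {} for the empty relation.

{(16, 28), (20, 16), (32, 24), (33, 17), (34, 5), (35, 9)}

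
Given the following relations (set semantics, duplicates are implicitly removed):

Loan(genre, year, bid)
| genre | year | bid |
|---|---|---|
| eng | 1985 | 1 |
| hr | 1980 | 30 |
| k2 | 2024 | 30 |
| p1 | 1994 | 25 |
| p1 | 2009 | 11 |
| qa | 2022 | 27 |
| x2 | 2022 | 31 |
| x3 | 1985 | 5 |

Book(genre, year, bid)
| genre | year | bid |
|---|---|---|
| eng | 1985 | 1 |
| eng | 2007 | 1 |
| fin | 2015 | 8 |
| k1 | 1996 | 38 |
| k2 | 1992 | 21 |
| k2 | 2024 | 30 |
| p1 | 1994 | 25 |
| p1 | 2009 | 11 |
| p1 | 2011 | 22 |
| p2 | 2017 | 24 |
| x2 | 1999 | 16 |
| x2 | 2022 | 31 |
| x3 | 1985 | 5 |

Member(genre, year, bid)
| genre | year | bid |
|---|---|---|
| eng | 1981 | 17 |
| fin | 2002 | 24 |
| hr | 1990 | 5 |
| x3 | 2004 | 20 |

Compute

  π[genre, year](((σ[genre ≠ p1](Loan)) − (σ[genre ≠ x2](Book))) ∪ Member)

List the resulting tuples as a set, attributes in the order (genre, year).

Selection genre ≠ p1: {(eng, 1985, 1), (hr, 1980, 30), (k2, 2024, 30), (qa, 2022, 27), (x2, 2022, 31), (x3, 1985, 5)}
Selection genre ≠ x2: {(eng, 1985, 1), (eng, 2007, 1), (fin, 2015, 8), (k1, 1996, 38), (k2, 1992, 21), (k2, 2024, 30), (p1, 1994, 25), (p1, 2009, 11), (p1, 2011, 22), (p2, 2017, 24), (x3, 1985, 5)}
Difference: {(eng, 1985, 1), (hr, 1980, 30), (k2, 2024, 30), (qa, 2022, 27), (x2, 2022, 31), (x3, 1985, 5)} with {(eng, 1985, 1), (eng, 2007, 1), (fin, 2015, 8), (k1, 1996, 38), (k2, 1992, 21), (k2, 2024, 30), (p1, 1994, 25), (p1, 2009, 11), (p1, 2011, 22), (p2, 2017, 24), (x3, 1985, 5)} → {(hr, 1980, 30), (qa, 2022, 27), (x2, 2022, 31)}
Union: {(hr, 1980, 30), (qa, 2022, 27), (x2, 2022, 31)} with {(eng, 1981, 17), (fin, 2002, 24), (hr, 1990, 5), (x3, 2004, 20)} → {(eng, 1981, 17), (fin, 2002, 24), (hr, 1980, 30), (hr, 1990, 5), (qa, 2022, 27), (x2, 2022, 31), (x3, 2004, 20)}
π[genre, year]: project onto (genre, year) → {(eng, 1981), (fin, 2002), (hr, 1980), (hr, 1990), (qa, 2022), (x2, 2022), (x3, 2004)}

{(eng, 1981), (fin, 2002), (hr, 1980), (hr, 1990), (qa, 2022), (x2, 2022), (x3, 2004)}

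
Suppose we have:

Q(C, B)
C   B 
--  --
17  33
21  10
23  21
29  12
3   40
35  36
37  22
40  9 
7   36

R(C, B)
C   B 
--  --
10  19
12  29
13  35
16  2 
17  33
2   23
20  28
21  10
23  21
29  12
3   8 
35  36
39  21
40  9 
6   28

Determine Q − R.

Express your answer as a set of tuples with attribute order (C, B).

{(3, 40), (37, 22), (7, 36)}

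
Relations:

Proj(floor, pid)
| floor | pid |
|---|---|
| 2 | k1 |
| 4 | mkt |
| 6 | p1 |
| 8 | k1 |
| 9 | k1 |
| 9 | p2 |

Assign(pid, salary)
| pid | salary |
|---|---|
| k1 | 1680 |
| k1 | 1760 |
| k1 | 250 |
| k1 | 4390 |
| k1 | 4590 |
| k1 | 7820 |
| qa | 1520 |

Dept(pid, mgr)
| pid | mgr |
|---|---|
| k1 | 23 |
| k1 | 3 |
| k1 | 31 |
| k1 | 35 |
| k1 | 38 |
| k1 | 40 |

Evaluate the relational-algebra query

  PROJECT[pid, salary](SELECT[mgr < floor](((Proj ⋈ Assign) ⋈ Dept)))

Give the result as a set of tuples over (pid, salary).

Joining Proj and Assign on pid yields {(2, k1, 1680), (2, k1, 1760), (2, k1, 250), (2, k1, 4390), (2, k1, 4590), (2, k1, 7820), (8, k1, 1680), (8, k1, 1760), (8, k1, 250), (8, k1, 4390), (8, k1, 4590), (8, k1, 7820), (9, k1, 1680), (9, k1, 1760), (9, k1, 250), (9, k1, 4390), (9, k1, 4590), (9, k1, 7820)}.
Joining (Proj ⋈ Assign) and Dept on pid yields {(2, k1, 1680, 23), (2, k1, 1680, 3), (2, k1, 1680, 31), (2, k1, 1680, 35), (2, k1, 1680, 38), (2, k1, 1680, 40), (2, k1, 1760, 23), (2, k1, 1760, 3), (2, k1, 1760, 31), (2, k1, 1760, 35), (2, k1, 1760, 38), (2, k1, 1760, 40), (2, k1, 250, 23), (2, k1, 250, 3), (2, k1, 250, 31), (2, k1, 250, 35), (2, k1, 250, 38), (2, k1, 250, 40), (2, k1, 4390, 23), (2, k1, 4390, 3), (2, k1, 4390, 31), (2, k1, 4390, 35), (2, k1, 4390, 38), (2, k1, 4390, 40), (2, k1, 4590, 23), (2, k1, 4590, 3), (2, k1, 4590, 31), (2, k1, 4590, 35), (2, k1, 4590, 38), (2, k1, 4590, 40), (2, k1, 7820, 23), (2, k1, 7820, 3), (2, k1, 7820, 31), (2, k1, 7820, 35), (2, k1, 7820, 38), (2, k1, 7820, 40), (8, k1, 1680, 23), (8, k1, 1680, 3), (8, k1, 1680, 31), (8, k1, 1680, 35), (8, k1, 1680, 38), (8, k1, 1680, 40), (8, k1, 1760, 23), (8, k1, 1760, 3), (8, k1, 1760, 31), (8, k1, 1760, 35), (8, k1, 1760, 38), (8, k1, 1760, 40), (8, k1, 250, 23), (8, k1, 250, 3), (8, k1, 250, 31), (8, k1, 250, 35), (8, k1, 250, 38), (8, k1, 250, 40), (8, k1, 4390, 23), (8, k1, 4390, 3), (8, k1, 4390, 31), (8, k1, 4390, 35), (8, k1, 4390, 38), (8, k1, 4390, 40), (8, k1, 4590, 23), (8, k1, 4590, 3), (8, k1, 4590, 31), (8, k1, 4590, 35), (8, k1, 4590, 38), (8, k1, 4590, 40), (8, k1, 7820, 23), (8, k1, 7820, 3), (8, k1, 7820, 31), (8, k1, 7820, 35), (8, k1, 7820, 38), (8, k1, 7820, 40), (9, k1, 1680, 23), (9, k1, 1680, 3), (9, k1, 1680, 31), (9, k1, 1680, 35), (9, k1, 1680, 38), (9, k1, 1680, 40), (9, k1, 1760, 23), (9, k1, 1760, 3), (9, k1, 1760, 31), (9, k1, 1760, 35), (9, k1, 1760, 38), (9, k1, 1760, 40), (9, k1, 250, 23), (9, k1, 250, 3), (9, k1, 250, 31), (9, k1, 250, 35), (9, k1, 250, 38), (9, k1, 250, 40), (9, k1, 4390, 23), (9, k1, 4390, 3), (9, k1, 4390, 31), (9, k1, 4390, 35), (9, k1, 4390, 38), (9, k1, 4390, 40), (9, k1, 4590, 23), (9, k1, 4590, 3), (9, k1, 4590, 31), (9, k1, 4590, 35), (9, k1, 4590, 38), (9, k1, 4590, 40), (9, k1, 7820, 23), (9, k1, 7820, 3), (9, k1, 7820, 31), (9, k1, 7820, 35), (9, k1, 7820, 38), (9, k1, 7820, 40)}.
Apply σ_{mgr < floor}; surviving tuples: {(8, k1, 1680, 3), (8, k1, 1760, 3), (8, k1, 250, 3), (8, k1, 4390, 3), (8, k1, 4590, 3), (8, k1, 7820, 3), (9, k1, 1680, 3), (9, k1, 1760, 3), (9, k1, 250, 3), (9, k1, 4390, 3), (9, k1, 4590, 3), (9, k1, 7820, 3)}
Keep only column(s) pid, salary (6 duplicate(s) eliminated): {(k1, 1680), (k1, 1760), (k1, 250), (k1, 4390), (k1, 4590), (k1, 7820)}

{(k1, 1680), (k1, 1760), (k1, 250), (k1, 4390), (k1, 4590), (k1, 7820)}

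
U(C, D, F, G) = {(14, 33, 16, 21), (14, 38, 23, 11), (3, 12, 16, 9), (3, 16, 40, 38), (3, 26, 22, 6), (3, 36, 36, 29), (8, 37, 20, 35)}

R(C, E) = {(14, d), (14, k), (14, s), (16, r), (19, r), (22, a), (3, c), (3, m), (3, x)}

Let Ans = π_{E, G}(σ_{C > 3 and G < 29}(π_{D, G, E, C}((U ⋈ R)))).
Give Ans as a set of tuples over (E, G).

Natural join on C: {(14, 33, 16, 21, d), (14, 33, 16, 21, k), (14, 33, 16, 21, s), (14, 38, 23, 11, d), (14, 38, 23, 11, k), (14, 38, 23, 11, s), (3, 12, 16, 9, c), (3, 12, 16, 9, m), (3, 12, 16, 9, x), (3, 16, 40, 38, c), (3, 16, 40, 38, m), (3, 16, 40, 38, x), (3, 26, 22, 6, c), (3, 26, 22, 6, m), (3, 26, 22, 6, x), (3, 36, 36, 29, c), (3, 36, 36, 29, m), (3, 36, 36, 29, x)}
π[D, G, E, C]: project onto (D, G, E, C) → {(12, 9, c, 3), (12, 9, m, 3), (12, 9, x, 3), (16, 38, c, 3), (16, 38, m, 3), (16, 38, x, 3), (26, 6, c, 3), (26, 6, m, 3), (26, 6, x, 3), (33, 21, d, 14), (33, 21, k, 14), (33, 21, s, 14), (36, 29, c, 3), (36, 29, m, 3), (36, 29, x, 3), (38, 11, d, 14), (38, 11, k, 14), (38, 11, s, 14)}
Filtering on C > 3 and G < 29 leaves {(33, 21, d, 14), (33, 21, k, 14), (33, 21, s, 14), (38, 11, d, 14), (38, 11, k, 14), (38, 11, s, 14)}.
π[E, G]: project onto (E, G) → {(d, 11), (d, 21), (k, 11), (k, 21), (s, 11), (s, 21)}

{(d, 11), (d, 21), (k, 11), (k, 21), (s, 11), (s, 21)}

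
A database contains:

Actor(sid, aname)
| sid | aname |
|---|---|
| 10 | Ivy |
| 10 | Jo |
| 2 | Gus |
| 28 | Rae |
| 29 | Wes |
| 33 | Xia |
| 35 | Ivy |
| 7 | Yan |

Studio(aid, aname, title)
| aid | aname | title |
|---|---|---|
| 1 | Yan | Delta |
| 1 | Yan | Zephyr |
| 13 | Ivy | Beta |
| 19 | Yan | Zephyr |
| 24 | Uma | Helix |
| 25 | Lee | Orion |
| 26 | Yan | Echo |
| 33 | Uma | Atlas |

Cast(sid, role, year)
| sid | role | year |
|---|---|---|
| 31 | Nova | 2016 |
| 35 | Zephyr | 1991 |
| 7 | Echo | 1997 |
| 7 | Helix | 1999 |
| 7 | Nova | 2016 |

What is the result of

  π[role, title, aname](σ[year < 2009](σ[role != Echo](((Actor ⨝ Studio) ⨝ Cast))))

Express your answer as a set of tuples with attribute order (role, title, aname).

{(Helix, Delta, Yan), (Helix, Echo, Yan), (Helix, Zephyr, Yan), (Zephyr, Beta, Ivy)}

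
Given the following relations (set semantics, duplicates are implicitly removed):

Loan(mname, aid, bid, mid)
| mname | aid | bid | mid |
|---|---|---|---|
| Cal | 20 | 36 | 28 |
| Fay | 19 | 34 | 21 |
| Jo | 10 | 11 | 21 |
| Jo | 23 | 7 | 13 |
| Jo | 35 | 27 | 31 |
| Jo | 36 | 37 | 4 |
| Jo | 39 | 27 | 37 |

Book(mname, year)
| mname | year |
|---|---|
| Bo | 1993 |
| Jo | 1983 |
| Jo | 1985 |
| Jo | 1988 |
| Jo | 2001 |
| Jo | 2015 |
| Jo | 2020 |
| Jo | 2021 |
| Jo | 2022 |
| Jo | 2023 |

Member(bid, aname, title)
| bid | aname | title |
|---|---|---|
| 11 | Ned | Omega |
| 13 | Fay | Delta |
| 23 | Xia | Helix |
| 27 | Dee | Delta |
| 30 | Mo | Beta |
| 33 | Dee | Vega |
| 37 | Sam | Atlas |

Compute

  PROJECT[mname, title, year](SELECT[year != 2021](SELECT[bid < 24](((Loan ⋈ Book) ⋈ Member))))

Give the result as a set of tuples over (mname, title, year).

Loan ⋈ Book (natural join on mname): {(Jo, 10, 11, 21, 1983), (Jo, 10, 11, 21, 1985), (Jo, 10, 11, 21, 1988), (Jo, 10, 11, 21, 2001), (Jo, 10, 11, 21, 2015), (Jo, 10, 11, 21, 2020), (Jo, 10, 11, 21, 2021), (Jo, 10, 11, 21, 2022), (Jo, 10, 11, 21, 2023), (Jo, 23, 7, 13, 1983), (Jo, 23, 7, 13, 1985), (Jo, 23, 7, 13, 1988), (Jo, 23, 7, 13, 2001), (Jo, 23, 7, 13, 2015), (Jo, 23, 7, 13, 2020), (Jo, 23, 7, 13, 2021), (Jo, 23, 7, 13, 2022), (Jo, 23, 7, 13, 2023), (Jo, 35, 27, 31, 1983), (Jo, 35, 27, 31, 1985), (Jo, 35, 27, 31, 1988), (Jo, 35, 27, 31, 2001), (Jo, 35, 27, 31, 2015), (Jo, 35, 27, 31, 2020), (Jo, 35, 27, 31, 2021), (Jo, 35, 27, 31, 2022), (Jo, 35, 27, 31, 2023), (Jo, 36, 37, 4, 1983), (Jo, 36, 37, 4, 1985), (Jo, 36, 37, 4, 1988), (Jo, 36, 37, 4, 2001), (Jo, 36, 37, 4, 2015), (Jo, 36, 37, 4, 2020), (Jo, 36, 37, 4, 2021), (Jo, 36, 37, 4, 2022), (Jo, 36, 37, 4, 2023), (Jo, 39, 27, 37, 1983), (Jo, 39, 27, 37, 1985), (Jo, 39, 27, 37, 1988), (Jo, 39, 27, 37, 2001), (Jo, 39, 27, 37, 2015), (Jo, 39, 27, 37, 2020), (Jo, 39, 27, 37, 2021), (Jo, 39, 27, 37, 2022), (Jo, 39, 27, 37, 2023)}
(Loan ⋈ Book) ⋈ Member (natural join on bid): {(Jo, 10, 11, 21, 1983, Ned, Omega), (Jo, 10, 11, 21, 1985, Ned, Omega), (Jo, 10, 11, 21, 1988, Ned, Omega), (Jo, 10, 11, 21, 2001, Ned, Omega), (Jo, 10, 11, 21, 2015, Ned, Omega), (Jo, 10, 11, 21, 2020, Ned, Omega), (Jo, 10, 11, 21, 2021, Ned, Omega), (Jo, 10, 11, 21, 2022, Ned, Omega), (Jo, 10, 11, 21, 2023, Ned, Omega), (Jo, 35, 27, 31, 1983, Dee, Delta), (Jo, 35, 27, 31, 1985, Dee, Delta), (Jo, 35, 27, 31, 1988, Dee, Delta), (Jo, 35, 27, 31, 2001, Dee, Delta), (Jo, 35, 27, 31, 2015, Dee, Delta), (Jo, 35, 27, 31, 2020, Dee, Delta), (Jo, 35, 27, 31, 2021, Dee, Delta), (Jo, 35, 27, 31, 2022, Dee, Delta), (Jo, 35, 27, 31, 2023, Dee, Delta), (Jo, 36, 37, 4, 1983, Sam, Atlas), (Jo, 36, 37, 4, 1985, Sam, Atlas), (Jo, 36, 37, 4, 1988, Sam, Atlas), (Jo, 36, 37, 4, 2001, Sam, Atlas), (Jo, 36, 37, 4, 2015, Sam, Atlas), (Jo, 36, 37, 4, 2020, Sam, Atlas), (Jo, 36, 37, 4, 2021, Sam, Atlas), (Jo, 36, 37, 4, 2022, Sam, Atlas), (Jo, 36, 37, 4, 2023, Sam, Atlas), (Jo, 39, 27, 37, 1983, Dee, Delta), (Jo, 39, 27, 37, 1985, Dee, Delta), (Jo, 39, 27, 37, 1988, Dee, Delta), (Jo, 39, 27, 37, 2001, Dee, Delta), (Jo, 39, 27, 37, 2015, Dee, Delta), (Jo, 39, 27, 37, 2020, Dee, Delta), (Jo, 39, 27, 37, 2021, Dee, Delta), (Jo, 39, 27, 37, 2022, Dee, Delta), (Jo, 39, 27, 37, 2023, Dee, Delta)}
σ[bid < 24]: keep tuples satisfying bid < 24 → {(Jo, 10, 11, 21, 1983, Ned, Omega), (Jo, 10, 11, 21, 1985, Ned, Omega), (Jo, 10, 11, 21, 1988, Ned, Omega), (Jo, 10, 11, 21, 2001, Ned, Omega), (Jo, 10, 11, 21, 2015, Ned, Omega), (Jo, 10, 11, 21, 2020, Ned, Omega), (Jo, 10, 11, 21, 2021, Ned, Omega), (Jo, 10, 11, 21, 2022, Ned, Omega), (Jo, 10, 11, 21, 2023, Ned, Omega)}
σ[year != 2021]: keep tuples satisfying year != 2021 → {(Jo, 10, 11, 21, 1983, Ned, Omega), (Jo, 10, 11, 21, 1985, Ned, Omega), (Jo, 10, 11, 21, 1988, Ned, Omega), (Jo, 10, 11, 21, 2001, Ned, Omega), (Jo, 10, 11, 21, 2015, Ned, Omega), (Jo, 10, 11, 21, 2020, Ned, Omega), (Jo, 10, 11, 21, 2022, Ned, Omega), (Jo, 10, 11, 21, 2023, Ned, Omega)}
Projecting to mname, title, year: {(Jo, Omega, 1983), (Jo, Omega, 1985), (Jo, Omega, 1988), (Jo, Omega, 2001), (Jo, Omega, 2015), (Jo, Omega, 2020), (Jo, Omega, 2022), (Jo, Omega, 2023)}

{(Jo, Omega, 1983), (Jo, Omega, 1985), (Jo, Omega, 1988), (Jo, Omega, 2001), (Jo, Omega, 2015), (Jo, Omega, 2020), (Jo, Omega, 2022), (Jo, Omega, 2023)}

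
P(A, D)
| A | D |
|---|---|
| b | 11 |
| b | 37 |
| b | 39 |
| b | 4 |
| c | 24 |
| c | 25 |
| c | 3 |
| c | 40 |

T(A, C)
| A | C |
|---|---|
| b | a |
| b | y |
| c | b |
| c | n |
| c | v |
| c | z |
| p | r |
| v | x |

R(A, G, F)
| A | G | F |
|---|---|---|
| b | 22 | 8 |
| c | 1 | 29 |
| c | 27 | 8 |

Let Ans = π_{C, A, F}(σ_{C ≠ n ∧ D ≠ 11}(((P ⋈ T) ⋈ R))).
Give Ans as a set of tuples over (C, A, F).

P ⋈ T (natural join on A): {(b, 11, a), (b, 11, y), (b, 37, a), (b, 37, y), (b, 39, a), (b, 39, y), (b, 4, a), (b, 4, y), (c, 24, b), (c, 24, n), (c, 24, v), (c, 24, z), (c, 25, b), (c, 25, n), (c, 25, v), (c, 25, z), (c, 3, b), (c, 3, n), (c, 3, v), (c, 3, z), (c, 40, b), (c, 40, n), (c, 40, v), (c, 40, z)}
(P ⋈ T) ⋈ R (natural join on A): {(b, 11, a, 22, 8), (b, 11, y, 22, 8), (b, 37, a, 22, 8), (b, 37, y, 22, 8), (b, 39, a, 22, 8), (b, 39, y, 22, 8), (b, 4, a, 22, 8), (b, 4, y, 22, 8), (c, 24, b, 1, 29), (c, 24, b, 27, 8), (c, 24, n, 1, 29), (c, 24, n, 27, 8), (c, 24, v, 1, 29), (c, 24, v, 27, 8), (c, 24, z, 1, 29), (c, 24, z, 27, 8), (c, 25, b, 1, 29), (c, 25, b, 27, 8), (c, 25, n, 1, 29), (c, 25, n, 27, 8), (c, 25, v, 1, 29), (c, 25, v, 27, 8), (c, 25, z, 1, 29), (c, 25, z, 27, 8), (c, 3, b, 1, 29), (c, 3, b, 27, 8), (c, 3, n, 1, 29), (c, 3, n, 27, 8), (c, 3, v, 1, 29), (c, 3, v, 27, 8), (c, 3, z, 1, 29), (c, 3, z, 27, 8), (c, 40, b, 1, 29), (c, 40, b, 27, 8), (c, 40, n, 1, 29), (c, 40, n, 27, 8), (c, 40, v, 1, 29), (c, 40, v, 27, 8), (c, 40, z, 1, 29), (c, 40, z, 27, 8)}
Filtering on C ≠ n ∧ D ≠ 11 leaves {(b, 37, a, 22, 8), (b, 37, y, 22, 8), (b, 39, a, 22, 8), (b, 39, y, 22, 8), (b, 4, a, 22, 8), (b, 4, y, 22, 8), (c, 24, b, 1, 29), (c, 24, b, 27, 8), (c, 24, v, 1, 29), (c, 24, v, 27, 8), (c, 24, z, 1, 29), (c, 24, z, 27, 8), (c, 25, b, 1, 29), (c, 25, b, 27, 8), (c, 25, v, 1, 29), (c, 25, v, 27, 8), (c, 25, z, 1, 29), (c, 25, z, 27, 8), (c, 3, b, 1, 29), (c, 3, b, 27, 8), (c, 3, v, 1, 29), (c, 3, v, 27, 8), (c, 3, z, 1, 29), (c, 3, z, 27, 8), (c, 40, b, 1, 29), (c, 40, b, 27, 8), (c, 40, v, 1, 29), (c, 40, v, 27, 8), (c, 40, z, 1, 29), (c, 40, z, 27, 8)}.
π[C, A, F]: project onto (C, A, F) (22 duplicate(s) eliminated) → {(a, b, 8), (b, c, 29), (b, c, 8), (v, c, 29), (v, c, 8), (y, b, 8), (z, c, 29), (z, c, 8)}

{(a, b, 8), (b, c, 29), (b, c, 8), (v, c, 29), (v, c, 8), (y, b, 8), (z, c, 29), (z, c, 8)}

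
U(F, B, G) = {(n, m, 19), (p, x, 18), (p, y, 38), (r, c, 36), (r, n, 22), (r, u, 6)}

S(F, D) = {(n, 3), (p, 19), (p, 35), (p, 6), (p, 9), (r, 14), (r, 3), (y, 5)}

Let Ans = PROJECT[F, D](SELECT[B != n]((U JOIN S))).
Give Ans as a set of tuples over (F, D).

Natural join on F: {(n, m, 19, 3), (p, x, 18, 19), (p, x, 18, 35), (p, x, 18, 6), (p, x, 18, 9), (p, y, 38, 19), (p, y, 38, 35), (p, y, 38, 6), (p, y, 38, 9), (r, c, 36, 14), (r, c, 36, 3), (r, n, 22, 14), (r, n, 22, 3), (r, u, 6, 14), (r, u, 6, 3)}
Filtering on B != n leaves {(n, m, 19, 3), (p, x, 18, 19), (p, x, 18, 35), (p, x, 18, 6), (p, x, 18, 9), (p, y, 38, 19), (p, y, 38, 35), (p, y, 38, 6), (p, y, 38, 9), (r, c, 36, 14), (r, c, 36, 3), (r, u, 6, 14), (r, u, 6, 3)}.
π_{F, D} gives {(n, 3), (p, 19), (p, 35), (p, 6), (p, 9), (r, 14), (r, 3)} (6 duplicate(s) eliminated).

{(n, 3), (p, 19), (p, 35), (p, 6), (p, 9), (r, 14), (r, 3)}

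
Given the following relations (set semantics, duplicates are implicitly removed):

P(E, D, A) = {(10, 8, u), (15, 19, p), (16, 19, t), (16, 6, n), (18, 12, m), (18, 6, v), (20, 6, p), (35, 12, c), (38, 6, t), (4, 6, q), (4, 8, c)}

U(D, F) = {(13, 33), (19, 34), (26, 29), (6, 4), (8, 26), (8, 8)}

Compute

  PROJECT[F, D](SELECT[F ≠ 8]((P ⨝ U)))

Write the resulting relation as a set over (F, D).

{(26, 8), (34, 19), (4, 6)}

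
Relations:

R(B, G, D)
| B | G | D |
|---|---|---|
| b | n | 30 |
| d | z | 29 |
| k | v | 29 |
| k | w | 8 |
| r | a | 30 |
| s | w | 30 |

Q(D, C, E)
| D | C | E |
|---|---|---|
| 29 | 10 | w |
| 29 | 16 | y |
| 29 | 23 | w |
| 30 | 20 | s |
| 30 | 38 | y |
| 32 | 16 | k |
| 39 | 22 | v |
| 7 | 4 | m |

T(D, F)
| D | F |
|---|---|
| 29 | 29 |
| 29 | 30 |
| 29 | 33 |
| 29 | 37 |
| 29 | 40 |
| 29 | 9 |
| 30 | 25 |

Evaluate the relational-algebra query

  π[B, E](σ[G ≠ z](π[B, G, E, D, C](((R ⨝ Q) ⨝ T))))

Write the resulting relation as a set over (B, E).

Joining R and Q on D yields {(b, n, 30, 20, s), (b, n, 30, 38, y), (d, z, 29, 10, w), (d, z, 29, 16, y), (d, z, 29, 23, w), (k, v, 29, 10, w), (k, v, 29, 16, y), (k, v, 29, 23, w), (r, a, 30, 20, s), (r, a, 30, 38, y), (s, w, 30, 20, s), (s, w, 30, 38, y)}.
Joining (R ⨝ Q) and T on D yields {(b, n, 30, 20, s, 25), (b, n, 30, 38, y, 25), (d, z, 29, 10, w, 29), (d, z, 29, 10, w, 30), (d, z, 29, 10, w, 33), (d, z, 29, 10, w, 37), (d, z, 29, 10, w, 40), (d, z, 29, 10, w, 9), (d, z, 29, 16, y, 29), (d, z, 29, 16, y, 30), (d, z, 29, 16, y, 33), (d, z, 29, 16, y, 37), (d, z, 29, 16, y, 40), (d, z, 29, 16, y, 9), (d, z, 29, 23, w, 29), (d, z, 29, 23, w, 30), (d, z, 29, 23, w, 33), (d, z, 29, 23, w, 37), (d, z, 29, 23, w, 40), (d, z, 29, 23, w, 9), (k, v, 29, 10, w, 29), (k, v, 29, 10, w, 30), (k, v, 29, 10, w, 33), (k, v, 29, 10, w, 37), (k, v, 29, 10, w, 40), (k, v, 29, 10, w, 9), (k, v, 29, 16, y, 29), (k, v, 29, 16, y, 30), (k, v, 29, 16, y, 33), (k, v, 29, 16, y, 37), (k, v, 29, 16, y, 40), (k, v, 29, 16, y, 9), (k, v, 29, 23, w, 29), (k, v, 29, 23, w, 30), (k, v, 29, 23, w, 33), (k, v, 29, 23, w, 37), (k, v, 29, 23, w, 40), (k, v, 29, 23, w, 9), (r, a, 30, 20, s, 25), (r, a, 30, 38, y, 25), (s, w, 30, 20, s, 25), (s, w, 30, 38, y, 25)}.
Projecting to B, G, E, D, C (30 duplicate(s) eliminated): {(b, n, s, 30, 20), (b, n, y, 30, 38), (d, z, w, 29, 10), (d, z, w, 29, 23), (d, z, y, 29, 16), (k, v, w, 29, 10), (k, v, w, 29, 23), (k, v, y, 29, 16), (r, a, s, 30, 20), (r, a, y, 30, 38), (s, w, s, 30, 20), (s, w, y, 30, 38)}
Filtering on G ≠ z leaves {(b, n, s, 30, 20), (b, n, y, 30, 38), (k, v, w, 29, 10), (k, v, w, 29, 23), (k, v, y, 29, 16), (r, a, s, 30, 20), (r, a, y, 30, 38), (s, w, s, 30, 20), (s, w, y, 30, 38)}.
Projecting to B, E (1 duplicate(s) eliminated): {(b, s), (b, y), (k, w), (k, y), (r, s), (r, y), (s, s), (s, y)}

{(b, s), (b, y), (k, w), (k, y), (r, s), (r, y), (s, s), (s, y)}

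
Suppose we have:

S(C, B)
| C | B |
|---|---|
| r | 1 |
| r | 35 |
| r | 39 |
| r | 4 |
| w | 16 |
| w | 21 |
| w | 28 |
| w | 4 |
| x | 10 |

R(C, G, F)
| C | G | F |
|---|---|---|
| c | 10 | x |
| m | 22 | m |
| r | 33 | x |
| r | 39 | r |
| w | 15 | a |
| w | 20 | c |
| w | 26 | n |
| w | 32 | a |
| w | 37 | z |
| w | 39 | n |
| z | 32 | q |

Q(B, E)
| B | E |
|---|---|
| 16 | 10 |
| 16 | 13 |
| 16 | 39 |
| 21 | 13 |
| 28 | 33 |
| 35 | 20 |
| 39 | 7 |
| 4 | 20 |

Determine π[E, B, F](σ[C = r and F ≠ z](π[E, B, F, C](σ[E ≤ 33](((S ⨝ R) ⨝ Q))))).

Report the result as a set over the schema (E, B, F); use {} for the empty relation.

{(20, 35, r), (20, 35, x), (20, 4, r), (20, 4, x), (7, 39, r), (7, 39, x)}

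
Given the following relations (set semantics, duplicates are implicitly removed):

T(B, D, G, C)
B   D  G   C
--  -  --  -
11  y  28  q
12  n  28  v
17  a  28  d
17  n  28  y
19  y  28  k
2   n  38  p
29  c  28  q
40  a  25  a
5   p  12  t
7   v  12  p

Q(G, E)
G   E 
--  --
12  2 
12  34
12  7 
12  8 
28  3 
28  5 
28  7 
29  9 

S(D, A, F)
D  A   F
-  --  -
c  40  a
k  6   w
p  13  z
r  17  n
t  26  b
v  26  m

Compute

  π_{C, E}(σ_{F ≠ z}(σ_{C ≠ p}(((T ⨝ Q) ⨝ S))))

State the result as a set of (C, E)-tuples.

T ⋈ Q (natural join on G): {(11, y, 28, q, 3), (11, y, 28, q, 5), (11, y, 28, q, 7), (12, n, 28, v, 3), (12, n, 28, v, 5), (12, n, 28, v, 7), (17, a, 28, d, 3), (17, a, 28, d, 5), (17, a, 28, d, 7), (17, n, 28, y, 3), (17, n, 28, y, 5), (17, n, 28, y, 7), (19, y, 28, k, 3), (19, y, 28, k, 5), (19, y, 28, k, 7), (29, c, 28, q, 3), (29, c, 28, q, 5), (29, c, 28, q, 7), (5, p, 12, t, 2), (5, p, 12, t, 34), (5, p, 12, t, 7), (5, p, 12, t, 8), (7, v, 12, p, 2), (7, v, 12, p, 34), (7, v, 12, p, 7), (7, v, 12, p, 8)}
(T ⨝ Q) ⋈ S (natural join on D): {(29, c, 28, q, 3, 40, a), (29, c, 28, q, 5, 40, a), (29, c, 28, q, 7, 40, a), (5, p, 12, t, 2, 13, z), (5, p, 12, t, 34, 13, z), (5, p, 12, t, 7, 13, z), (5, p, 12, t, 8, 13, z), (7, v, 12, p, 2, 26, m), (7, v, 12, p, 34, 26, m), (7, v, 12, p, 7, 26, m), (7, v, 12, p, 8, 26, m)}
Selection C ≠ p: {(29, c, 28, q, 3, 40, a), (29, c, 28, q, 5, 40, a), (29, c, 28, q, 7, 40, a), (5, p, 12, t, 2, 13, z), (5, p, 12, t, 34, 13, z), (5, p, 12, t, 7, 13, z), (5, p, 12, t, 8, 13, z)}
Selection F ≠ z: {(29, c, 28, q, 3, 40, a), (29, c, 28, q, 5, 40, a), (29, c, 28, q, 7, 40, a)}
π[C, E]: project onto (C, E) → {(q, 3), (q, 5), (q, 7)}

{(q, 3), (q, 5), (q, 7)}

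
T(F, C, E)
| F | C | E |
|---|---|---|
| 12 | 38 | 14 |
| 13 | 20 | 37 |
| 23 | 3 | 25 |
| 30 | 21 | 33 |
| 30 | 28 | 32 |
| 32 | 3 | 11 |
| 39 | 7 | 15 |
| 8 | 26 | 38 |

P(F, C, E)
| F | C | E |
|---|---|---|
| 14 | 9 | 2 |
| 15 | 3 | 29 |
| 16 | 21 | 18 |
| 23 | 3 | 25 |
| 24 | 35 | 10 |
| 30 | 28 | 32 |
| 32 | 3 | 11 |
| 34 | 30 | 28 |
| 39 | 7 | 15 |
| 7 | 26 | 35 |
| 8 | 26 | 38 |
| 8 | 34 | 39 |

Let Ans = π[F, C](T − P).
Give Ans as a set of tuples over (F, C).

Difference: {(12, 38, 14), (13, 20, 37), (23, 3, 25), (30, 21, 33), (30, 28, 32), (32, 3, 11), (39, 7, 15), (8, 26, 38)} with {(14, 9, 2), (15, 3, 29), (16, 21, 18), (23, 3, 25), (24, 35, 10), (30, 28, 32), (32, 3, 11), (34, 30, 28), (39, 7, 15), (7, 26, 35), (8, 26, 38), (8, 34, 39)} → {(12, 38, 14), (13, 20, 37), (30, 21, 33)}
π_{F, C} gives {(12, 38), (13, 20), (30, 21)}.

{(12, 38), (13, 20), (30, 21)}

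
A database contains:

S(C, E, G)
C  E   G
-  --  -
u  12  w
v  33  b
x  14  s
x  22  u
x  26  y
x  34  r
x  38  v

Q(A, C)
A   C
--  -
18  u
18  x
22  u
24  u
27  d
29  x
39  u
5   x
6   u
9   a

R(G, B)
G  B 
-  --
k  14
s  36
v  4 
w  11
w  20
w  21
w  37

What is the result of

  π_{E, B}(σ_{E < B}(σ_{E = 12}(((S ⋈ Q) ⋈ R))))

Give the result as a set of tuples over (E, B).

Natural join on C: {(u, 12, w, 18), (u, 12, w, 22), (u, 12, w, 24), (u, 12, w, 39), (u, 12, w, 6), (x, 14, s, 18), (x, 14, s, 29), (x, 14, s, 5), (x, 22, u, 18), (x, 22, u, 29), (x, 22, u, 5), (x, 26, y, 18), (x, 26, y, 29), (x, 26, y, 5), (x, 34, r, 18), (x, 34, r, 29), (x, 34, r, 5), (x, 38, v, 18), (x, 38, v, 29), (x, 38, v, 5)}
Natural join on G: {(u, 12, w, 18, 11), (u, 12, w, 18, 20), (u, 12, w, 18, 21), (u, 12, w, 18, 37), (u, 12, w, 22, 11), (u, 12, w, 22, 20), (u, 12, w, 22, 21), (u, 12, w, 22, 37), (u, 12, w, 24, 11), (u, 12, w, 24, 20), (u, 12, w, 24, 21), (u, 12, w, 24, 37), (u, 12, w, 39, 11), (u, 12, w, 39, 20), (u, 12, w, 39, 21), (u, 12, w, 39, 37), (u, 12, w, 6, 11), (u, 12, w, 6, 20), (u, 12, w, 6, 21), (u, 12, w, 6, 37), (x, 14, s, 18, 36), (x, 14, s, 29, 36), (x, 14, s, 5, 36), (x, 38, v, 18, 4), (x, 38, v, 29, 4), (x, 38, v, 5, 4)}
Filtering on E = 12 leaves {(u, 12, w, 18, 11), (u, 12, w, 18, 20), (u, 12, w, 18, 21), (u, 12, w, 18, 37), (u, 12, w, 22, 11), (u, 12, w, 22, 20), (u, 12, w, 22, 21), (u, 12, w, 22, 37), (u, 12, w, 24, 11), (u, 12, w, 24, 20), (u, 12, w, 24, 21), (u, 12, w, 24, 37), (u, 12, w, 39, 11), (u, 12, w, 39, 20), (u, 12, w, 39, 21), (u, 12, w, 39, 37), (u, 12, w, 6, 11), (u, 12, w, 6, 20), (u, 12, w, 6, 21), (u, 12, w, 6, 37)}.
Filtering on E < B leaves {(u, 12, w, 18, 20), (u, 12, w, 18, 21), (u, 12, w, 18, 37), (u, 12, w, 22, 20), (u, 12, w, 22, 21), (u, 12, w, 22, 37), (u, 12, w, 24, 20), (u, 12, w, 24, 21), (u, 12, w, 24, 37), (u, 12, w, 39, 20), (u, 12, w, 39, 21), (u, 12, w, 39, 37), (u, 12, w, 6, 20), (u, 12, w, 6, 21), (u, 12, w, 6, 37)}.
Projecting to E, B (12 duplicate(s) eliminated): {(12, 20), (12, 21), (12, 37)}

{(12, 20), (12, 21), (12, 37)}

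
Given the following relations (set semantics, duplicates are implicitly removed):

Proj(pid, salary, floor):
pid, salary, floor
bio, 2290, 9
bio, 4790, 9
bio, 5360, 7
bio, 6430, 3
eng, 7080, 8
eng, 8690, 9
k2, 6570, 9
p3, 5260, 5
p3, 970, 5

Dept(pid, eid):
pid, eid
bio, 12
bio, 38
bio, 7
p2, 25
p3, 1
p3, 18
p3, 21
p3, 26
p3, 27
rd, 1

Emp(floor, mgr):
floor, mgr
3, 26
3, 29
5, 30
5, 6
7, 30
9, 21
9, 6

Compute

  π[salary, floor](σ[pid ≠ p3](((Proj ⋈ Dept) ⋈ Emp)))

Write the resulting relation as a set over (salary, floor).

{(2290, 9), (4790, 9), (5360, 7), (6430, 3)}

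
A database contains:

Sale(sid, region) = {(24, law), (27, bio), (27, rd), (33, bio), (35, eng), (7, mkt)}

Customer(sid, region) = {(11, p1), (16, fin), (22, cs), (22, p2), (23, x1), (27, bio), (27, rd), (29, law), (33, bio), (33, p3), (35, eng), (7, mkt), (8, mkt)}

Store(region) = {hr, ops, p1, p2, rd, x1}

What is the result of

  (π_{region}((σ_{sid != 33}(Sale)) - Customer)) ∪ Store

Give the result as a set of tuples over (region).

{hr, law, ops, p1, p2, rd, x1}

Selection sid != 33: {(24, law), (27, bio), (27, rd), (35, eng), (7, mkt)}
Taking the difference: {(24, law)}
π_{region} gives {law}.
Taking the union: {hr, law, ops, p1, p2, rd, x1}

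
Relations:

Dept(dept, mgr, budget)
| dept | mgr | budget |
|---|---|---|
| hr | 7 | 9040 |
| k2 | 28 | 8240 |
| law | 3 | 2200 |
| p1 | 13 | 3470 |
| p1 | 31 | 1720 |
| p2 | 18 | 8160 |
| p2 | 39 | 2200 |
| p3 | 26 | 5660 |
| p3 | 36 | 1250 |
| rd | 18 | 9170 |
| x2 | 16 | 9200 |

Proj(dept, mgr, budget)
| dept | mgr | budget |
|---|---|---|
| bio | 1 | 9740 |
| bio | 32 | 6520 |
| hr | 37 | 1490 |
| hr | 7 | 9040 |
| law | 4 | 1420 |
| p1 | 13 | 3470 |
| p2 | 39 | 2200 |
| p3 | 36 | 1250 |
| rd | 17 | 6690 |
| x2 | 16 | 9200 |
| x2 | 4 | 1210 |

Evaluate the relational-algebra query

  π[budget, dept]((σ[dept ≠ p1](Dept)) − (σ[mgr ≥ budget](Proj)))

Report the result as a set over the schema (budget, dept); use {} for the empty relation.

{(1250, p3), (2200, law), (2200, p2), (5660, p3), (8160, p2), (8240, k2), (9040, hr), (9170, rd), (9200, x2)}

Filtering on dept ≠ p1 leaves {(hr, 7, 9040), (k2, 28, 8240), (law, 3, 2200), (p2, 18, 8160), (p2, 39, 2200), (p3, 26, 5660), (p3, 36, 1250), (rd, 18, 9170), (x2, 16, 9200)}.
Filtering on mgr ≥ budget leaves {}.
Set difference of the two operands is {(hr, 7, 9040), (k2, 28, 8240), (law, 3, 2200), (p2, 18, 8160), (p2, 39, 2200), (p3, 26, 5660), (p3, 36, 1250), (rd, 18, 9170), (x2, 16, 9200)}.
π[budget, dept]: project onto (budget, dept) → {(1250, p3), (2200, law), (2200, p2), (5660, p3), (8160, p2), (8240, k2), (9040, hr), (9170, rd), (9200, x2)}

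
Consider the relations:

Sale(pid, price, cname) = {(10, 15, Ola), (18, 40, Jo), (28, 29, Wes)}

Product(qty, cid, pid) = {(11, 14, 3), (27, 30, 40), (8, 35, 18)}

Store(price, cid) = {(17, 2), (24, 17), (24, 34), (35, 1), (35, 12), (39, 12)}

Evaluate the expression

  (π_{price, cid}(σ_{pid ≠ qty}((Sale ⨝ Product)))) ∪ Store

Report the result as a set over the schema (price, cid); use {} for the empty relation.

Sale ⋈ Product (natural join on pid): {(18, 40, Jo, 8, 35)}
σ[pid ≠ qty]: keep tuples satisfying pid ≠ qty → {(18, 40, Jo, 8, 35)}
π[price, cid]: project onto (price, cid) → {(40, 35)}
Union: {(40, 35)} with {(17, 2), (24, 17), (24, 34), (35, 1), (35, 12), (39, 12)} → {(17, 2), (24, 17), (24, 34), (35, 1), (35, 12), (39, 12), (40, 35)}

{(17, 2), (24, 17), (24, 34), (35, 1), (35, 12), (39, 12), (40, 35)}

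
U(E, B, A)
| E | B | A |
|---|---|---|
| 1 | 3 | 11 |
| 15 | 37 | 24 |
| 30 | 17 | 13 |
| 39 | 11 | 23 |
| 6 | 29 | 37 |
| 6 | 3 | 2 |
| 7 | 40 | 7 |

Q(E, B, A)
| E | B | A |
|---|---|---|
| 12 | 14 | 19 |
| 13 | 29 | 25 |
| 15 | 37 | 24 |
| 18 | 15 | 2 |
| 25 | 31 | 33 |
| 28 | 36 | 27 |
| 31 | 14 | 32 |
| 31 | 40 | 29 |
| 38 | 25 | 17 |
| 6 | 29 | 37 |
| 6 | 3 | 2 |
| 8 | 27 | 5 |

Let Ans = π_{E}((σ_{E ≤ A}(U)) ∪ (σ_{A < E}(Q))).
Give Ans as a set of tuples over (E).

{1, 15, 18, 28, 31, 38, 6, 7, 8}

Filtering on E ≤ A leaves {(1, 3, 11), (15, 37, 24), (6, 29, 37), (7, 40, 7)}.
Filtering on A < E leaves {(18, 15, 2), (28, 36, 27), (31, 40, 29), (38, 25, 17), (6, 3, 2), (8, 27, 5)}.
Set union of the two operands is {(1, 3, 11), (15, 37, 24), (18, 15, 2), (28, 36, 27), (31, 40, 29), (38, 25, 17), (6, 29, 37), (6, 3, 2), (7, 40, 7), (8, 27, 5)}.
π_{E} gives {1, 15, 18, 28, 31, 38, 6, 7, 8} (1 duplicate(s) eliminated).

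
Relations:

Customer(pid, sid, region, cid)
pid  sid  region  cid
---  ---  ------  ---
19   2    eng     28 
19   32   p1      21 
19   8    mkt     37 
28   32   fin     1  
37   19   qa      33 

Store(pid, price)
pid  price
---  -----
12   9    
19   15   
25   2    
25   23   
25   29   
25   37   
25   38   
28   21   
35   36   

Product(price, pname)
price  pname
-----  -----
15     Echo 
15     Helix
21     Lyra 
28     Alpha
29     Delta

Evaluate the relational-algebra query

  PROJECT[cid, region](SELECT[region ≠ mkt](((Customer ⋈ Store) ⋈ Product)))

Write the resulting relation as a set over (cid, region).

{(1, fin), (21, p1), (28, eng)}

Customer ⋈ Store (natural join on pid): {(19, 2, eng, 28, 15), (19, 32, p1, 21, 15), (19, 8, mkt, 37, 15), (28, 32, fin, 1, 21)}
(Customer ⋈ Store) ⋈ Product (natural join on price): {(19, 2, eng, 28, 15, Echo), (19, 2, eng, 28, 15, Helix), (19, 32, p1, 21, 15, Echo), (19, 32, p1, 21, 15, Helix), (19, 8, mkt, 37, 15, Echo), (19, 8, mkt, 37, 15, Helix), (28, 32, fin, 1, 21, Lyra)}
σ[region ≠ mkt]: keep tuples satisfying region ≠ mkt → {(19, 2, eng, 28, 15, Echo), (19, 2, eng, 28, 15, Helix), (19, 32, p1, 21, 15, Echo), (19, 32, p1, 21, 15, Helix), (28, 32, fin, 1, 21, Lyra)}
π_{cid, region} gives {(1, fin), (21, p1), (28, eng)} (2 duplicate(s) eliminated).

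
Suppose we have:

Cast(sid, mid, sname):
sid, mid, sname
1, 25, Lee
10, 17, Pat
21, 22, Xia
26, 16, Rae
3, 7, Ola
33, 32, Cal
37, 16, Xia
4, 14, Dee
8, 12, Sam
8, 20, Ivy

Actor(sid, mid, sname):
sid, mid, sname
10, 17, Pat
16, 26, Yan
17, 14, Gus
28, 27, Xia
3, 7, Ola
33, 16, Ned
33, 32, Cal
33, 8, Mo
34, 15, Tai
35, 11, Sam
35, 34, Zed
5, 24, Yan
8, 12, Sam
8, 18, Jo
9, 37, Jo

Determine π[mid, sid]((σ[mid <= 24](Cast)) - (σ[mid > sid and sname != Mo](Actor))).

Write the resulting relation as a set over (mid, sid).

Filtering on mid <= 24 leaves {(10, 17, Pat), (21, 22, Xia), (26, 16, Rae), (3, 7, Ola), (37, 16, Xia), (4, 14, Dee), (8, 12, Sam), (8, 20, Ivy)}.
Filtering on mid > sid and sname != Mo leaves {(10, 17, Pat), (16, 26, Yan), (3, 7, Ola), (5, 24, Yan), (8, 12, Sam), (8, 18, Jo), (9, 37, Jo)}.
Set difference of the two operands is {(21, 22, Xia), (26, 16, Rae), (37, 16, Xia), (4, 14, Dee), (8, 20, Ivy)}.
Projecting to mid, sid: {(14, 4), (16, 26), (16, 37), (20, 8), (22, 21)}

{(14, 4), (16, 26), (16, 37), (20, 8), (22, 21)}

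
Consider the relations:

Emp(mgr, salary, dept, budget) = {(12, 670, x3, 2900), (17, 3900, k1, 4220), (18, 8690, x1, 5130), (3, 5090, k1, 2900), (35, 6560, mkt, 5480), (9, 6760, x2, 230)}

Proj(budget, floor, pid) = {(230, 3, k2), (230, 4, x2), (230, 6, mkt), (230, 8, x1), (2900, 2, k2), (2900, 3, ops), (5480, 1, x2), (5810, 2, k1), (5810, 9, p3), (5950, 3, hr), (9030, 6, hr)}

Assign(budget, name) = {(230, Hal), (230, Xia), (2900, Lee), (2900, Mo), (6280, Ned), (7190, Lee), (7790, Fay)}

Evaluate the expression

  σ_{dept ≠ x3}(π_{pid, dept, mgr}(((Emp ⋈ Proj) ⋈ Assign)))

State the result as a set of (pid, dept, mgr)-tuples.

{(k2, k1, 3), (k2, x2, 9), (mkt, x2, 9), (ops, k1, 3), (x1, x2, 9), (x2, x2, 9)}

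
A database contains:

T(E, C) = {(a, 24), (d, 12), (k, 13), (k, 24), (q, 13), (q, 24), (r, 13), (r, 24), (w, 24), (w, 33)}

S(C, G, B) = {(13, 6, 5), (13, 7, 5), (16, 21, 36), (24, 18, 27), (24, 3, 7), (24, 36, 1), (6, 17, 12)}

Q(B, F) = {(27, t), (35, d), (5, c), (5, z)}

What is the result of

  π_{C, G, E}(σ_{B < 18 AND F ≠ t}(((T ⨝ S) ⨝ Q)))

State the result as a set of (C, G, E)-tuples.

{(13, 6, k), (13, 6, q), (13, 6, r), (13, 7, k), (13, 7, q), (13, 7, r)}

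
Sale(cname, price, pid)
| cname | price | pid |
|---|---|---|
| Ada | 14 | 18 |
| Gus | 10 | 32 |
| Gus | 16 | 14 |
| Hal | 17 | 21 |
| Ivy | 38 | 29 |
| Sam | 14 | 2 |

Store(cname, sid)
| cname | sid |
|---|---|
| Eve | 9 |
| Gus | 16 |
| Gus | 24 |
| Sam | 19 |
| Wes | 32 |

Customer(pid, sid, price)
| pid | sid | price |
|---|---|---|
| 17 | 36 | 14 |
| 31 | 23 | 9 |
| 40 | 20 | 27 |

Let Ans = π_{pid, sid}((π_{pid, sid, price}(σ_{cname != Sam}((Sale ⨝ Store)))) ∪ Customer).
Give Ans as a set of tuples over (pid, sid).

Sale ⋈ Store (natural join on cname): {(Gus, 10, 32, 16), (Gus, 10, 32, 24), (Gus, 16, 14, 16), (Gus, 16, 14, 24), (Sam, 14, 2, 19)}
σ[cname != Sam]: keep tuples satisfying cname != Sam → {(Gus, 10, 32, 16), (Gus, 10, 32, 24), (Gus, 16, 14, 16), (Gus, 16, 14, 24)}
π[pid, sid, price]: project onto (pid, sid, price) → {(14, 16, 16), (14, 24, 16), (32, 16, 10), (32, 24, 10)}
Set union of the two operands is {(14, 16, 16), (14, 24, 16), (17, 36, 14), (31, 23, 9), (32, 16, 10), (32, 24, 10), (40, 20, 27)}.
π[pid, sid]: project onto (pid, sid) → {(14, 16), (14, 24), (17, 36), (31, 23), (32, 16), (32, 24), (40, 20)}

{(14, 16), (14, 24), (17, 36), (31, 23), (32, 16), (32, 24), (40, 20)}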